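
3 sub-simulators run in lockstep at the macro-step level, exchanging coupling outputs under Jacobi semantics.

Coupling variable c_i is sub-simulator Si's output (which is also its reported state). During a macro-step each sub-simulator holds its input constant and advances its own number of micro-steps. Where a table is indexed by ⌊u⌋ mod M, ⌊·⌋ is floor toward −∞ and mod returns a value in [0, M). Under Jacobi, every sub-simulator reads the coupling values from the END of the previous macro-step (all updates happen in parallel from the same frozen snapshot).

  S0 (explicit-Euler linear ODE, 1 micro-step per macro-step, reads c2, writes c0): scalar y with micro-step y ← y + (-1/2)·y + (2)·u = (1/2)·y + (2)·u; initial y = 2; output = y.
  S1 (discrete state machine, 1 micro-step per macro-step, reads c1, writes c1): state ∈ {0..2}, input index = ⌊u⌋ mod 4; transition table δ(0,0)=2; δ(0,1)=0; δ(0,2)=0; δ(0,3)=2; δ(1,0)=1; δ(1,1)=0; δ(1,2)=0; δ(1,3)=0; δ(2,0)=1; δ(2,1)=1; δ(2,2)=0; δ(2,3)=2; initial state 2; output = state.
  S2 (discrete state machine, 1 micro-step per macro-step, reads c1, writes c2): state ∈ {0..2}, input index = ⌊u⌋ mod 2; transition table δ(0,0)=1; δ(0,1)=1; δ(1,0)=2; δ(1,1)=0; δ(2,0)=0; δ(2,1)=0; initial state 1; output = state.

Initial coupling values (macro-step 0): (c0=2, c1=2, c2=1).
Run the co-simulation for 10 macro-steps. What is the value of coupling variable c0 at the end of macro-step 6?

macro 1: S0 reads c2=1 → after 1×micro: 3; S1 reads c1=2 → after 1×micro: 0; S2 reads c1=2 → after 1×micro: 2 ⇒ (c0=3, c1=0, c2=2)
macro 2: S0 reads c2=2 → after 1×micro: 11/2; S1 reads c1=0 → after 1×micro: 2; S2 reads c1=0 → after 1×micro: 0 ⇒ (c0=11/2, c1=2, c2=0)
macro 3: S0 reads c2=0 → after 1×micro: 11/4; S1 reads c1=2 → after 1×micro: 0; S2 reads c1=2 → after 1×micro: 1 ⇒ (c0=11/4, c1=0, c2=1)
macro 4: S0 reads c2=1 → after 1×micro: 27/8; S1 reads c1=0 → after 1×micro: 2; S2 reads c1=0 → after 1×micro: 2 ⇒ (c0=27/8, c1=2, c2=2)
macro 5: S0 reads c2=2 → after 1×micro: 91/16; S1 reads c1=2 → after 1×micro: 0; S2 reads c1=2 → after 1×micro: 0 ⇒ (c0=91/16, c1=0, c2=0)
macro 6: S0 reads c2=0 → after 1×micro: 91/32; S1 reads c1=0 → after 1×micro: 2; S2 reads c1=0 → after 1×micro: 1 ⇒ (c0=91/32, c1=2, c2=1)
macro 7: S0 reads c2=1 → after 1×micro: 219/64; S1 reads c1=2 → after 1×micro: 0; S2 reads c1=2 → after 1×micro: 2 ⇒ (c0=219/64, c1=0, c2=2)
macro 8: S0 reads c2=2 → after 1×micro: 731/128; S1 reads c1=0 → after 1×micro: 2; S2 reads c1=0 → after 1×micro: 0 ⇒ (c0=731/128, c1=2, c2=0)
macro 9: S0 reads c2=0 → after 1×micro: 731/256; S1 reads c1=2 → after 1×micro: 0; S2 reads c1=2 → after 1×micro: 1 ⇒ (c0=731/256, c1=0, c2=1)
macro 10: S0 reads c2=1 → after 1×micro: 1755/512; S1 reads c1=0 → after 1×micro: 2; S2 reads c1=0 → after 1×micro: 2 ⇒ (c0=1755/512, c1=2, c2=2)

c0 at macro-step 6 = 91/32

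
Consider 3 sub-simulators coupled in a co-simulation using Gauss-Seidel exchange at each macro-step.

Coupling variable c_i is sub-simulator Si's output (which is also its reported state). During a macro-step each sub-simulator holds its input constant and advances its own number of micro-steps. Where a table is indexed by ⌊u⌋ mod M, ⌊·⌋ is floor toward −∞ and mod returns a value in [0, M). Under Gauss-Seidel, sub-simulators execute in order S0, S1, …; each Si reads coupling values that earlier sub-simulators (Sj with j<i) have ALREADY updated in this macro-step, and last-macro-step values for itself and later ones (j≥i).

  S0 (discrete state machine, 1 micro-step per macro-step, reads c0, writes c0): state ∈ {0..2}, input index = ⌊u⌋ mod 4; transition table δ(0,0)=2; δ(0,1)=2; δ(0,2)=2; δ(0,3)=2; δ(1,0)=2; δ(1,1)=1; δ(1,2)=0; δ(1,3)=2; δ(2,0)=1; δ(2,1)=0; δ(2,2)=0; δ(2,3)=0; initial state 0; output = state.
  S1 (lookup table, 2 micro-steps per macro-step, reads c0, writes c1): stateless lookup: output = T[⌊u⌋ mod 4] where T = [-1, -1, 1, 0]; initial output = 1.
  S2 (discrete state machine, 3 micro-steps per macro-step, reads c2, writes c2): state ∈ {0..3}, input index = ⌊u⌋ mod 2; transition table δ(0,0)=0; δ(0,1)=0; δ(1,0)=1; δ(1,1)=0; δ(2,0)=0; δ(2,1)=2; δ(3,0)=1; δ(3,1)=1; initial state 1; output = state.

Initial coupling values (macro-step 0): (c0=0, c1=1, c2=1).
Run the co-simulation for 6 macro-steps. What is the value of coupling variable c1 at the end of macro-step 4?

c1 at macro-step 4 = -1

macro 1: S0 reads c0=0 → after 1×micro: 2; S1 reads c0=2 → after 2×micro: 1; S2 reads c2=1 → after 3×micro: 0 ⇒ (c0=2, c1=1, c2=0)
macro 2: S0 reads c0=2 → after 1×micro: 0; S1 reads c0=0 → after 2×micro: -1; S2 reads c2=0 → after 3×micro: 0 ⇒ (c0=0, c1=-1, c2=0)
macro 3: S0 reads c0=0 → after 1×micro: 2; S1 reads c0=2 → after 2×micro: 1; S2 reads c2=0 → after 3×micro: 0 ⇒ (c0=2, c1=1, c2=0)
macro 4: S0 reads c0=2 → after 1×micro: 0; S1 reads c0=0 → after 2×micro: -1; S2 reads c2=0 → after 3×micro: 0 ⇒ (c0=0, c1=-1, c2=0)
macro 5: S0 reads c0=0 → after 1×micro: 2; S1 reads c0=2 → after 2×micro: 1; S2 reads c2=0 → after 3×micro: 0 ⇒ (c0=2, c1=1, c2=0)
macro 6: S0 reads c0=2 → after 1×micro: 0; S1 reads c0=0 → after 2×micro: -1; S2 reads c2=0 → after 3×micro: 0 ⇒ (c0=0, c1=-1, c2=0)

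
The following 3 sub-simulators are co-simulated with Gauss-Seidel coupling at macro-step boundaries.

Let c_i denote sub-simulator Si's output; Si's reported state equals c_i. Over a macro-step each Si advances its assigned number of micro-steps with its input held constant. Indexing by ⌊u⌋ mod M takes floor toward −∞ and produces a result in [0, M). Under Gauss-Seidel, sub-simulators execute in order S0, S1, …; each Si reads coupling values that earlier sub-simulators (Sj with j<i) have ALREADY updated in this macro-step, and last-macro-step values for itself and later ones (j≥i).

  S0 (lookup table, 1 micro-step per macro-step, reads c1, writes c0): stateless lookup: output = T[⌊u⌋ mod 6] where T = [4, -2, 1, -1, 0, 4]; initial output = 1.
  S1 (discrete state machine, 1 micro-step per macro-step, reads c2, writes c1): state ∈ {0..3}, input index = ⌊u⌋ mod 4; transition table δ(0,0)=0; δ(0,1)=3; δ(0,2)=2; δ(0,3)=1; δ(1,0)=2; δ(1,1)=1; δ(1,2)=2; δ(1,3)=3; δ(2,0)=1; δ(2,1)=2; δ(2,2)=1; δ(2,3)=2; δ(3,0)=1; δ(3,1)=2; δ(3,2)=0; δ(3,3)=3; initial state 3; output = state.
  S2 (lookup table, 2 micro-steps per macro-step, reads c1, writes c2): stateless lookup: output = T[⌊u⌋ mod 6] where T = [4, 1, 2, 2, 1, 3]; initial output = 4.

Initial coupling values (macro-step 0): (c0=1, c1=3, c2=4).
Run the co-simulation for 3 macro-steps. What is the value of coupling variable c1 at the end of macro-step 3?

macro 1: S0 reads c1=3 → after 1×micro: -1; S1 reads c2=4 → after 1×micro: 1; S2 reads c1=1 → after 2×micro: 1 ⇒ (c0=-1, c1=1, c2=1)
macro 2: S0 reads c1=1 → after 1×micro: -2; S1 reads c2=1 → after 1×micro: 1; S2 reads c1=1 → after 2×micro: 1 ⇒ (c0=-2, c1=1, c2=1)
macro 3: S0 reads c1=1 → after 1×micro: -2; S1 reads c2=1 → after 1×micro: 1; S2 reads c1=1 → after 2×micro: 1 ⇒ (c0=-2, c1=1, c2=1)

c1 at macro-step 3 = 1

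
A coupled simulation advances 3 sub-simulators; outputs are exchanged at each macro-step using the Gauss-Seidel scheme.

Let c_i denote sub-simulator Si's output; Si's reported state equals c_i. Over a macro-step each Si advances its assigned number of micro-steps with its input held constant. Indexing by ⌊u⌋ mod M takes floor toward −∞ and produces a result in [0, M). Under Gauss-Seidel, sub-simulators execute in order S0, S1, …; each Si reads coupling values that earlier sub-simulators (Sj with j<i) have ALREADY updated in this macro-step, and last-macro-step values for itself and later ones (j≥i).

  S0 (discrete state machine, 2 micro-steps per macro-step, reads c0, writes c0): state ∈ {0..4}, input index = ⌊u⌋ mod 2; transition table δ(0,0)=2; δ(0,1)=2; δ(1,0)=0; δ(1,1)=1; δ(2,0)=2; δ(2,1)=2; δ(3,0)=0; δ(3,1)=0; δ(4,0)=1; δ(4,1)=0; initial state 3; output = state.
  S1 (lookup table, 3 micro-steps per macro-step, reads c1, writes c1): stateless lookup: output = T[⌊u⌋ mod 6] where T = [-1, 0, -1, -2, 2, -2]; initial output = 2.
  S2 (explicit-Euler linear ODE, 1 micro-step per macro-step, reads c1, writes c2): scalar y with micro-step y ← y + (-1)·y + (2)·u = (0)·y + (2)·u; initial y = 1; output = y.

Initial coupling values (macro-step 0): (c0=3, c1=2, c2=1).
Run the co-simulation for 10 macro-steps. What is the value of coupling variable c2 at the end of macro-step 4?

macro 1: S0 reads c0=3 → after 2×micro: 2; S1 reads c1=2 → after 3×micro: -1; S2 reads c1=-1 → after 1×micro: -2 ⇒ (c0=2, c1=-1, c2=-2)
macro 2: S0 reads c0=2 → after 2×micro: 2; S1 reads c1=-1 → after 3×micro: -2; S2 reads c1=-2 → after 1×micro: -4 ⇒ (c0=2, c1=-2, c2=-4)
macro 3: S0 reads c0=2 → after 2×micro: 2; S1 reads c1=-2 → after 3×micro: 2; S2 reads c1=2 → after 1×micro: 4 ⇒ (c0=2, c1=2, c2=4)
macro 4: S0 reads c0=2 → after 2×micro: 2; S1 reads c1=2 → after 3×micro: -1; S2 reads c1=-1 → after 1×micro: -2 ⇒ (c0=2, c1=-1, c2=-2)
macro 5: S0 reads c0=2 → after 2×micro: 2; S1 reads c1=-1 → after 3×micro: -2; S2 reads c1=-2 → after 1×micro: -4 ⇒ (c0=2, c1=-2, c2=-4)
macro 6: S0 reads c0=2 → after 2×micro: 2; S1 reads c1=-2 → after 3×micro: 2; S2 reads c1=2 → after 1×micro: 4 ⇒ (c0=2, c1=2, c2=4)
macro 7: S0 reads c0=2 → after 2×micro: 2; S1 reads c1=2 → after 3×micro: -1; S2 reads c1=-1 → after 1×micro: -2 ⇒ (c0=2, c1=-1, c2=-2)
macro 8: S0 reads c0=2 → after 2×micro: 2; S1 reads c1=-1 → after 3×micro: -2; S2 reads c1=-2 → after 1×micro: -4 ⇒ (c0=2, c1=-2, c2=-4)
macro 9: S0 reads c0=2 → after 2×micro: 2; S1 reads c1=-2 → after 3×micro: 2; S2 reads c1=2 → after 1×micro: 4 ⇒ (c0=2, c1=2, c2=4)
macro 10: S0 reads c0=2 → after 2×micro: 2; S1 reads c1=2 → after 3×micro: -1; S2 reads c1=-1 → after 1×micro: -2 ⇒ (c0=2, c1=-1, c2=-2)

c2 at macro-step 4 = -2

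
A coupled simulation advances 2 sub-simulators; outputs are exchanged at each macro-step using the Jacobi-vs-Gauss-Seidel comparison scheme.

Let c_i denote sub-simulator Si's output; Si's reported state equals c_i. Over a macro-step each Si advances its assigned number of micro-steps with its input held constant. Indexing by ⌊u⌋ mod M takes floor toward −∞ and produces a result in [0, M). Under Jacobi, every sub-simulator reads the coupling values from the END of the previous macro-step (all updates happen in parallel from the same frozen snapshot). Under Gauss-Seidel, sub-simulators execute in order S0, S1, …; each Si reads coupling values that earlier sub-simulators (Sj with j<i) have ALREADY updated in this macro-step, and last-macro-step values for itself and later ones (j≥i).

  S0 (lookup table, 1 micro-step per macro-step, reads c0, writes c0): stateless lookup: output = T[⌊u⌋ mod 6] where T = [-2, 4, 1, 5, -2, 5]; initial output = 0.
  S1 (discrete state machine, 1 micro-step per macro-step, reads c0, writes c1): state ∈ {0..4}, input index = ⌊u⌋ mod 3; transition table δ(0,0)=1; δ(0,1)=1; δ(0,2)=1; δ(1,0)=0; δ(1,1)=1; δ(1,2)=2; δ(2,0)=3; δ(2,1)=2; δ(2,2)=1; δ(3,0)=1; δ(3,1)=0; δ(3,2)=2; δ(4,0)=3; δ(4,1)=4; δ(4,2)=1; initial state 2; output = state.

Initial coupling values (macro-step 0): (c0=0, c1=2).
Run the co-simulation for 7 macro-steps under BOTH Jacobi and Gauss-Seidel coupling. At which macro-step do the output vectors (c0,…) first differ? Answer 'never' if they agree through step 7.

first divergence at macro-step: 1

[Jacobi] macro 1: S0 reads c0=0 → after 1×micro: -2; S1 reads c0=0 → after 1×micro: 3 ⇒ (c0=-2, c1=3)
[Jacobi] macro 2: S0 reads c0=-2 → after 1×micro: -2; S1 reads c0=-2 → after 1×micro: 0 ⇒ (c0=-2, c1=0)
[Jacobi] macro 3: S0 reads c0=-2 → after 1×micro: -2; S1 reads c0=-2 → after 1×micro: 1 ⇒ (c0=-2, c1=1)
[Jacobi] macro 4: S0 reads c0=-2 → after 1×micro: -2; S1 reads c0=-2 → after 1×micro: 1 ⇒ (c0=-2, c1=1)
[Jacobi] macro 5: S0 reads c0=-2 → after 1×micro: -2; S1 reads c0=-2 → after 1×micro: 1 ⇒ (c0=-2, c1=1)
[Jacobi] macro 6: S0 reads c0=-2 → after 1×micro: -2; S1 reads c0=-2 → after 1×micro: 1 ⇒ (c0=-2, c1=1)
[Jacobi] macro 7: S0 reads c0=-2 → after 1×micro: -2; S1 reads c0=-2 → after 1×micro: 1 ⇒ (c0=-2, c1=1)
[Gauss-Seidel] macro 1: S0 reads c0=0 → after 1×micro: -2; S1 reads c0=-2 → after 1×micro: 2 ⇒ (c0=-2, c1=2)
[Gauss-Seidel] macro 2: S0 reads c0=-2 → after 1×micro: -2; S1 reads c0=-2 → after 1×micro: 2 ⇒ (c0=-2, c1=2)
[Gauss-Seidel] macro 3: S0 reads c0=-2 → after 1×micro: -2; S1 reads c0=-2 → after 1×micro: 2 ⇒ (c0=-2, c1=2)
[Gauss-Seidel] macro 4: S0 reads c0=-2 → after 1×micro: -2; S1 reads c0=-2 → after 1×micro: 2 ⇒ (c0=-2, c1=2)
[Gauss-Seidel] macro 5: S0 reads c0=-2 → after 1×micro: -2; S1 reads c0=-2 → after 1×micro: 2 ⇒ (c0=-2, c1=2)
[Gauss-Seidel] macro 6: S0 reads c0=-2 → after 1×micro: -2; S1 reads c0=-2 → after 1×micro: 2 ⇒ (c0=-2, c1=2)
[Gauss-Seidel] macro 7: S0 reads c0=-2 → after 1×micro: -2; S1 reads c0=-2 → after 1×micro: 2 ⇒ (c0=-2, c1=2)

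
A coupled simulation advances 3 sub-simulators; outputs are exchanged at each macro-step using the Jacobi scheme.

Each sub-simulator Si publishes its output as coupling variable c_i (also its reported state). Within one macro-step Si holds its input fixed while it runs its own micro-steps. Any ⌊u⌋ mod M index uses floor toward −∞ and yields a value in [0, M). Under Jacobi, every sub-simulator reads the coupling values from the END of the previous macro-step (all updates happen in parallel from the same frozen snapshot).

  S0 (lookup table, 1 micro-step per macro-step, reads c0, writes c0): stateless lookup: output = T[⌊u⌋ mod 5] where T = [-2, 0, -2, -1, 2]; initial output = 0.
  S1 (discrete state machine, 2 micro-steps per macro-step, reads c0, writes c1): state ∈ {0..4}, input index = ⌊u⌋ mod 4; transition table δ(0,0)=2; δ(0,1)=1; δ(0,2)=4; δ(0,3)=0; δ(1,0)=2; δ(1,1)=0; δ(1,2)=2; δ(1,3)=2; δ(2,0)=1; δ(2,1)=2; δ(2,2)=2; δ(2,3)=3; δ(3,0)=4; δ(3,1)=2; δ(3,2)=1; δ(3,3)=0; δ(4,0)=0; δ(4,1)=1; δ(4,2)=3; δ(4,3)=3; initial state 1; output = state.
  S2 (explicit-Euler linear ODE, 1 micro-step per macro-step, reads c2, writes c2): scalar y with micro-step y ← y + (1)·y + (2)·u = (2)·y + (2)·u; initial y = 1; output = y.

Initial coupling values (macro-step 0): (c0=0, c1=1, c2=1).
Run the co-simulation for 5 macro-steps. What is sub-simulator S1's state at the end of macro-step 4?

macro 1: S0 reads c0=0 → after 1×micro: -2; S1 reads c0=0 → after 2×micro: 1; S2 reads c2=1 → after 1×micro: 4 ⇒ (c0=-2, c1=1, c2=4)
macro 2: S0 reads c0=-2 → after 1×micro: -1; S1 reads c0=-2 → after 2×micro: 2; S2 reads c2=4 → after 1×micro: 16 ⇒ (c0=-1, c1=2, c2=16)
macro 3: S0 reads c0=-1 → after 1×micro: 2; S1 reads c0=-1 → after 2×micro: 0; S2 reads c2=16 → after 1×micro: 64 ⇒ (c0=2, c1=0, c2=64)
macro 4: S0 reads c0=2 → after 1×micro: -2; S1 reads c0=2 → after 2×micro: 3; S2 reads c2=64 → after 1×micro: 256 ⇒ (c0=-2, c1=3, c2=256)
macro 5: S0 reads c0=-2 → after 1×micro: -1; S1 reads c0=-2 → after 2×micro: 2; S2 reads c2=256 → after 1×micro: 1024 ⇒ (c0=-1, c1=2, c2=1024)

S1 state at macro-step 4 = 3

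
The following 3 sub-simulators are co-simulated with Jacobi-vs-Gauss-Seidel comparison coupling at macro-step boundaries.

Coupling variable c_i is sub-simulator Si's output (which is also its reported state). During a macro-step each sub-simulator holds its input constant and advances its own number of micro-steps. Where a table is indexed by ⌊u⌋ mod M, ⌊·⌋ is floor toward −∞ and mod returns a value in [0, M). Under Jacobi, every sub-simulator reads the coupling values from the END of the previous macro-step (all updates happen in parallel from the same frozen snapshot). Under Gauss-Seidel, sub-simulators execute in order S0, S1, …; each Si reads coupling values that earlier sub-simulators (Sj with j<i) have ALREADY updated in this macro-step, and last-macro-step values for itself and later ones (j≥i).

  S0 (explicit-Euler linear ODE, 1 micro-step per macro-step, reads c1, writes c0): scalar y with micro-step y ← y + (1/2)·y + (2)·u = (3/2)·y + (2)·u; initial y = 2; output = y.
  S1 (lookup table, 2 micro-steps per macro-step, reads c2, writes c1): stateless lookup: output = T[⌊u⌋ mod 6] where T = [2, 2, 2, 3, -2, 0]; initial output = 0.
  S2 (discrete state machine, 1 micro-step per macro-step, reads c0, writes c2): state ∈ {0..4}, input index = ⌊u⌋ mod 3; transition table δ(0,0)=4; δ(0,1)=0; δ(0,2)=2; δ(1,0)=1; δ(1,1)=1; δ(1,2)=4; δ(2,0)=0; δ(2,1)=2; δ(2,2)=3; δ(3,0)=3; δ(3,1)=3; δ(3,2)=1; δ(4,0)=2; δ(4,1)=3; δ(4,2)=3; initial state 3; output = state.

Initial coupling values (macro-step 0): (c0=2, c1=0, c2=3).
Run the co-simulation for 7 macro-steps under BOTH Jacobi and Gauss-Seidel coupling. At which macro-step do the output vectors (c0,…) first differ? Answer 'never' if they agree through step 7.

first divergence at macro-step: 1

[Jacobi] macro 1: S0 reads c1=0 → after 1×micro: 3; S1 reads c2=3 → after 2×micro: 3; S2 reads c0=2 → after 1×micro: 1 ⇒ (c0=3, c1=3, c2=1)
[Jacobi] macro 2: S0 reads c1=3 → after 1×micro: 21/2; S1 reads c2=1 → after 2×micro: 2; S2 reads c0=3 → after 1×micro: 1 ⇒ (c0=21/2, c1=2, c2=1)
[Jacobi] macro 3: S0 reads c1=2 → after 1×micro: 79/4; S1 reads c2=1 → after 2×micro: 2; S2 reads c0=21/2 → after 1×micro: 1 ⇒ (c0=79/4, c1=2, c2=1)
[Jacobi] macro 4: S0 reads c1=2 → after 1×micro: 269/8; S1 reads c2=1 → after 2×micro: 2; S2 reads c0=79/4 → after 1×micro: 1 ⇒ (c0=269/8, c1=2, c2=1)
[Jacobi] macro 5: S0 reads c1=2 → after 1×micro: 871/16; S1 reads c2=1 → after 2×micro: 2; S2 reads c0=269/8 → after 1×micro: 1 ⇒ (c0=871/16, c1=2, c2=1)
[Jacobi] macro 6: S0 reads c1=2 → after 1×micro: 2741/32; S1 reads c2=1 → after 2×micro: 2; S2 reads c0=871/16 → after 1×micro: 1 ⇒ (c0=2741/32, c1=2, c2=1)
[Jacobi] macro 7: S0 reads c1=2 → after 1×micro: 8479/64; S1 reads c2=1 → after 2×micro: 2; S2 reads c0=2741/32 → after 1×micro: 1 ⇒ (c0=8479/64, c1=2, c2=1)
[Gauss-Seidel] macro 1: S0 reads c1=0 → after 1×micro: 3; S1 reads c2=3 → after 2×micro: 3; S2 reads c0=3 → after 1×micro: 3 ⇒ (c0=3, c1=3, c2=3)
[Gauss-Seidel] macro 2: S0 reads c1=3 → after 1×micro: 21/2; S1 reads c2=3 → after 2×micro: 3; S2 reads c0=21/2 → after 1×micro: 3 ⇒ (c0=21/2, c1=3, c2=3)
[Gauss-Seidel] macro 3: S0 reads c1=3 → after 1×micro: 87/4; S1 reads c2=3 → after 2×micro: 3; S2 reads c0=87/4 → after 1×micro: 3 ⇒ (c0=87/4, c1=3, c2=3)
[Gauss-Seidel] macro 4: S0 reads c1=3 → after 1×micro: 309/8; S1 reads c2=3 → after 2×micro: 3; S2 reads c0=309/8 → after 1×micro: 1 ⇒ (c0=309/8, c1=3, c2=1)
[Gauss-Seidel] macro 5: S0 reads c1=3 → after 1×micro: 1023/16; S1 reads c2=1 → after 2×micro: 2; S2 reads c0=1023/16 → after 1×micro: 1 ⇒ (c0=1023/16, c1=2, c2=1)
[Gauss-Seidel] macro 6: S0 reads c1=2 → after 1×micro: 3197/32; S1 reads c2=1 → after 2×micro: 2; S2 reads c0=3197/32 → after 1×micro: 1 ⇒ (c0=3197/32, c1=2, c2=1)
[Gauss-Seidel] macro 7: S0 reads c1=2 → after 1×micro: 9847/64; S1 reads c2=1 → after 2×micro: 2; S2 reads c0=9847/64 → after 1×micro: 1 ⇒ (c0=9847/64, c1=2, c2=1)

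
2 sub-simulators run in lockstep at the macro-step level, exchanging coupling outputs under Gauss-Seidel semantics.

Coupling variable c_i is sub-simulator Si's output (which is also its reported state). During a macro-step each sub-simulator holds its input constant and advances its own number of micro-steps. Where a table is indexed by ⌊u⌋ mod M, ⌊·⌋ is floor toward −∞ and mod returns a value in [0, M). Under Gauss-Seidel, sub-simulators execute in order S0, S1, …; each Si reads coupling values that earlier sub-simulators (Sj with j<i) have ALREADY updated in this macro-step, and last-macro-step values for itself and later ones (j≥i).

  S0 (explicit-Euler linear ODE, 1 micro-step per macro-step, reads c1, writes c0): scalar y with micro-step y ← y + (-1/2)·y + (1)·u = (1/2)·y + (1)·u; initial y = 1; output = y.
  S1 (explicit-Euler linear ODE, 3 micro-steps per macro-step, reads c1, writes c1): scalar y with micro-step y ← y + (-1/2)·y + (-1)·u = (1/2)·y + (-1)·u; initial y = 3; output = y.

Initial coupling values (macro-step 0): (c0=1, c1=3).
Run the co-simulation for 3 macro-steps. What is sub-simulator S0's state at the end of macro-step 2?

S0 state at macro-step 2 = -25/8

macro 1: S0 reads c1=3 → after 1×micro: 7/2; S1 reads c1=3 → after 3×micro: -39/8 ⇒ (c0=7/2, c1=-39/8)
macro 2: S0 reads c1=-39/8 → after 1×micro: -25/8; S1 reads c1=-39/8 → after 3×micro: 507/64 ⇒ (c0=-25/8, c1=507/64)
macro 3: S0 reads c1=507/64 → after 1×micro: 407/64; S1 reads c1=507/64 → after 3×micro: -6591/512 ⇒ (c0=407/64, c1=-6591/512)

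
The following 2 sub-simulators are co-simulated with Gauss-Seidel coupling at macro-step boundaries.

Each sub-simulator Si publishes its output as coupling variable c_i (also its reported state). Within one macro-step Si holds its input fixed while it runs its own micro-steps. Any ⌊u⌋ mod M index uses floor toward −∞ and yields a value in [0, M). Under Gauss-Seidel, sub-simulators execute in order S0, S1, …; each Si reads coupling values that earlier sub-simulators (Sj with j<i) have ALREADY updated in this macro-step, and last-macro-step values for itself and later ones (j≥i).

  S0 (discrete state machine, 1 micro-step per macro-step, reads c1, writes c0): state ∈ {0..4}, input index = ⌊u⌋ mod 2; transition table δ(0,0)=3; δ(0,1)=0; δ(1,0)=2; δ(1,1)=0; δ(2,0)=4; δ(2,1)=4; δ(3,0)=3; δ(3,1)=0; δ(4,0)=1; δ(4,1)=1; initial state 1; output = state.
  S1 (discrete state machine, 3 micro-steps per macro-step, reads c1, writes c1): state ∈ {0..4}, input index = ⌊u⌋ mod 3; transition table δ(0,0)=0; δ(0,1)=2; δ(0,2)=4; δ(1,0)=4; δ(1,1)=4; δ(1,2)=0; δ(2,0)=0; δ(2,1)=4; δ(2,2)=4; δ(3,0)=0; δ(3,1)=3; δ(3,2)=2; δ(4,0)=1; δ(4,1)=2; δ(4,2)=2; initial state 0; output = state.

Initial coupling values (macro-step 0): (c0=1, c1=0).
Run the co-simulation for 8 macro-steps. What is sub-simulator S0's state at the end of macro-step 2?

macro 1: S0 reads c1=0 → after 1×micro: 2; S1 reads c1=0 → after 3×micro: 0 ⇒ (c0=2, c1=0)
macro 2: S0 reads c1=0 → after 1×micro: 4; S1 reads c1=0 → after 3×micro: 0 ⇒ (c0=4, c1=0)
macro 3: S0 reads c1=0 → after 1×micro: 1; S1 reads c1=0 → after 3×micro: 0 ⇒ (c0=1, c1=0)
macro 4: S0 reads c1=0 → after 1×micro: 2; S1 reads c1=0 → after 3×micro: 0 ⇒ (c0=2, c1=0)
macro 5: S0 reads c1=0 → after 1×micro: 4; S1 reads c1=0 → after 3×micro: 0 ⇒ (c0=4, c1=0)
macro 6: S0 reads c1=0 → after 1×micro: 1; S1 reads c1=0 → after 3×micro: 0 ⇒ (c0=1, c1=0)
macro 7: S0 reads c1=0 → after 1×micro: 2; S1 reads c1=0 → after 3×micro: 0 ⇒ (c0=2, c1=0)
macro 8: S0 reads c1=0 → after 1×micro: 4; S1 reads c1=0 → after 3×micro: 0 ⇒ (c0=4, c1=0)

S0 state at macro-step 2 = 4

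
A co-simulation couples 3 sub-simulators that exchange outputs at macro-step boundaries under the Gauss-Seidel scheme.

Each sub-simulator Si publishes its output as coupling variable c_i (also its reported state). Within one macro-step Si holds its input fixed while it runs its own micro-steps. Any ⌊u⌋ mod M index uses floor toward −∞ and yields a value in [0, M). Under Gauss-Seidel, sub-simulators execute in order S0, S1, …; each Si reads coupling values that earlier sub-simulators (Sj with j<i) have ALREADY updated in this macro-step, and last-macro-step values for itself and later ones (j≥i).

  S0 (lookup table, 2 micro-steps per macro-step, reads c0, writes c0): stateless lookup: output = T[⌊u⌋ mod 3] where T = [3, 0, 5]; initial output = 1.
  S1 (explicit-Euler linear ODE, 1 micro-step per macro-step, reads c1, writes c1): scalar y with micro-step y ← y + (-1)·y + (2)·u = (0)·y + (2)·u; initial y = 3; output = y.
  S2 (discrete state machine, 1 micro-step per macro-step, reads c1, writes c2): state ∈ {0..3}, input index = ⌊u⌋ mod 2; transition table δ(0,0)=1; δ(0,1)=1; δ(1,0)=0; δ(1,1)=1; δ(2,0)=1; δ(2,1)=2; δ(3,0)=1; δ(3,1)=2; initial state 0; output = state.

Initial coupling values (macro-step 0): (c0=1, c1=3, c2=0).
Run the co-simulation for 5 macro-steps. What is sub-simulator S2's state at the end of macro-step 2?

S2 state at macro-step 2 = 0

macro 1: S0 reads c0=1 → after 2×micro: 0; S1 reads c1=3 → after 1×micro: 6; S2 reads c1=6 → after 1×micro: 1 ⇒ (c0=0, c1=6, c2=1)
macro 2: S0 reads c0=0 → after 2×micro: 3; S1 reads c1=6 → after 1×micro: 12; S2 reads c1=12 → after 1×micro: 0 ⇒ (c0=3, c1=12, c2=0)
macro 3: S0 reads c0=3 → after 2×micro: 3; S1 reads c1=12 → after 1×micro: 24; S2 reads c1=24 → after 1×micro: 1 ⇒ (c0=3, c1=24, c2=1)
macro 4: S0 reads c0=3 → after 2×micro: 3; S1 reads c1=24 → after 1×micro: 48; S2 reads c1=48 → after 1×micro: 0 ⇒ (c0=3, c1=48, c2=0)
macro 5: S0 reads c0=3 → after 2×micro: 3; S1 reads c1=48 → after 1×micro: 96; S2 reads c1=96 → after 1×micro: 1 ⇒ (c0=3, c1=96, c2=1)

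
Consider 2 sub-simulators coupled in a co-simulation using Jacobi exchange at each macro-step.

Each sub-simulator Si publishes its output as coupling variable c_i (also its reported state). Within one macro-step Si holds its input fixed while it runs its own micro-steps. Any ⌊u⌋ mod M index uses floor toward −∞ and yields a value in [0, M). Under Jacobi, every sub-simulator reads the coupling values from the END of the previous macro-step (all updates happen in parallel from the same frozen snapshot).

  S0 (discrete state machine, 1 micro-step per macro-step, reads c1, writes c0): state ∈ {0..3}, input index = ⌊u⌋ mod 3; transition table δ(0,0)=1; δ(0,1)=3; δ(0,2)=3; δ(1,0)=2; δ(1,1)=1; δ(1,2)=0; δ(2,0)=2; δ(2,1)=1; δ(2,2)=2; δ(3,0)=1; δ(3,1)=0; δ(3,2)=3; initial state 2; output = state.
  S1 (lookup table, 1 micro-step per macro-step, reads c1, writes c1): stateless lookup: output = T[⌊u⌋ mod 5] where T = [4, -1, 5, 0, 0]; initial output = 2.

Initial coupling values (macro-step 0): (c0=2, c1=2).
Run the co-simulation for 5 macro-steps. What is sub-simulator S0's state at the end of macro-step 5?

macro 1: S0 reads c1=2 → after 1×micro: 2; S1 reads c1=2 → after 1×micro: 5 ⇒ (c0=2, c1=5)
macro 2: S0 reads c1=5 → after 1×micro: 2; S1 reads c1=5 → after 1×micro: 4 ⇒ (c0=2, c1=4)
macro 3: S0 reads c1=4 → after 1×micro: 1; S1 reads c1=4 → after 1×micro: 0 ⇒ (c0=1, c1=0)
macro 4: S0 reads c1=0 → after 1×micro: 2; S1 reads c1=0 → after 1×micro: 4 ⇒ (c0=2, c1=4)
macro 5: S0 reads c1=4 → after 1×micro: 1; S1 reads c1=4 → after 1×micro: 0 ⇒ (c0=1, c1=0)

S0 state at macro-step 5 = 1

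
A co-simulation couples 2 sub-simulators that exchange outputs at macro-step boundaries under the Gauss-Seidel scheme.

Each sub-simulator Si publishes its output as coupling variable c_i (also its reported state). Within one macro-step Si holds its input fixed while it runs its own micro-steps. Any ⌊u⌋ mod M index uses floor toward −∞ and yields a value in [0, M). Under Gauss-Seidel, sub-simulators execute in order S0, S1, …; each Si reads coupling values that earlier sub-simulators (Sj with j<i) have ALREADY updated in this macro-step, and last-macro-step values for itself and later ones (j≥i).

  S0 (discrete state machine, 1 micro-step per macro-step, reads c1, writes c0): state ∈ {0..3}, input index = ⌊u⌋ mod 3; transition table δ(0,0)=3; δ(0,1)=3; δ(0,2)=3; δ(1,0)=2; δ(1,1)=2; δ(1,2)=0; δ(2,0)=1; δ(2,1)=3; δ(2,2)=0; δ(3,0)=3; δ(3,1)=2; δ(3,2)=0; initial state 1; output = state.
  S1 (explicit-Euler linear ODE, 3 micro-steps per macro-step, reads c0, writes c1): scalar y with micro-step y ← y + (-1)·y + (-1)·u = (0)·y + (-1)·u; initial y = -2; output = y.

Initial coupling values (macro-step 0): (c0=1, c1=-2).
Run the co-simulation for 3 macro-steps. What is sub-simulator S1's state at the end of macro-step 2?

macro 1: S0 reads c1=-2 → after 1×micro: 2; S1 reads c0=2 → after 3×micro: -2 ⇒ (c0=2, c1=-2)
macro 2: S0 reads c1=-2 → after 1×micro: 3; S1 reads c0=3 → after 3×micro: -3 ⇒ (c0=3, c1=-3)
macro 3: S0 reads c1=-3 → after 1×micro: 3; S1 reads c0=3 → after 3×micro: -3 ⇒ (c0=3, c1=-3)

S1 state at macro-step 2 = -3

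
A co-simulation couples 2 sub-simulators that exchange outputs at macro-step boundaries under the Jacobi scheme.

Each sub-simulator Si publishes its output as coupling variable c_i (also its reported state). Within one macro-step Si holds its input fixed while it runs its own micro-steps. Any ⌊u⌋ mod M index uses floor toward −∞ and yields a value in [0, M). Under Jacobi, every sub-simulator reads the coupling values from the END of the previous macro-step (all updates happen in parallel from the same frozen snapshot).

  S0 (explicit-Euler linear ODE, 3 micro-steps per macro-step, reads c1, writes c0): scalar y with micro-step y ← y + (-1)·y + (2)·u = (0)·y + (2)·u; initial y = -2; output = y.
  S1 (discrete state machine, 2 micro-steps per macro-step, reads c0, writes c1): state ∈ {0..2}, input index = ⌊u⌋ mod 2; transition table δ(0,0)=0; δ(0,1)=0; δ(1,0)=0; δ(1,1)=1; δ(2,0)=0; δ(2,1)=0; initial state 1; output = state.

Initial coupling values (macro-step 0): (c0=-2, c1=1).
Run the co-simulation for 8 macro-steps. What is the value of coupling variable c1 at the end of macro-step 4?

macro 1: S0 reads c1=1 → after 3×micro: 2; S1 reads c0=-2 → after 2×micro: 0 ⇒ (c0=2, c1=0)
macro 2: S0 reads c1=0 → after 3×micro: 0; S1 reads c0=2 → after 2×micro: 0 ⇒ (c0=0, c1=0)
macro 3: S0 reads c1=0 → after 3×micro: 0; S1 reads c0=0 → after 2×micro: 0 ⇒ (c0=0, c1=0)
macro 4: S0 reads c1=0 → after 3×micro: 0; S1 reads c0=0 → after 2×micro: 0 ⇒ (c0=0, c1=0)
macro 5: S0 reads c1=0 → after 3×micro: 0; S1 reads c0=0 → after 2×micro: 0 ⇒ (c0=0, c1=0)
macro 6: S0 reads c1=0 → after 3×micro: 0; S1 reads c0=0 → after 2×micro: 0 ⇒ (c0=0, c1=0)
macro 7: S0 reads c1=0 → after 3×micro: 0; S1 reads c0=0 → after 2×micro: 0 ⇒ (c0=0, c1=0)
macro 8: S0 reads c1=0 → after 3×micro: 0; S1 reads c0=0 → after 2×micro: 0 ⇒ (c0=0, c1=0)

c1 at macro-step 4 = 0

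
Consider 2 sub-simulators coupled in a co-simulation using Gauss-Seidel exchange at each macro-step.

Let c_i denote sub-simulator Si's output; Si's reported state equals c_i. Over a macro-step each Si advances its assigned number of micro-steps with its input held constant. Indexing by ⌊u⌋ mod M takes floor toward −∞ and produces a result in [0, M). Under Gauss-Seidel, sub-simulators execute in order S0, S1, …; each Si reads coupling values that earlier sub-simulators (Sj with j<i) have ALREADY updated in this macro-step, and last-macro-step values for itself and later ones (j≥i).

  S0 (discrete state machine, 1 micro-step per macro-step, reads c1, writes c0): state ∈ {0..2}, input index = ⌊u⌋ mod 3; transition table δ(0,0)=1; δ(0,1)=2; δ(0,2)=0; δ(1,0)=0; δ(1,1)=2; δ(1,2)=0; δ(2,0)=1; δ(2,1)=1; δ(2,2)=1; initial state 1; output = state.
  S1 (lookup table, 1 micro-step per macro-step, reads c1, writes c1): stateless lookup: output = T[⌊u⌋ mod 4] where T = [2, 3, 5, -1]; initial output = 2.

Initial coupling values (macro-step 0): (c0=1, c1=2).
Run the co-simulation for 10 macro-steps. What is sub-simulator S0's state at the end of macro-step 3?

macro 1: S0 reads c1=2 → after 1×micro: 0; S1 reads c1=2 → after 1×micro: 5 ⇒ (c0=0, c1=5)
macro 2: S0 reads c1=5 → after 1×micro: 0; S1 reads c1=5 → after 1×micro: 3 ⇒ (c0=0, c1=3)
macro 3: S0 reads c1=3 → after 1×micro: 1; S1 reads c1=3 → after 1×micro: -1 ⇒ (c0=1, c1=-1)
macro 4: S0 reads c1=-1 → after 1×micro: 0; S1 reads c1=-1 → after 1×micro: -1 ⇒ (c0=0, c1=-1)
macro 5: S0 reads c1=-1 → after 1×micro: 0; S1 reads c1=-1 → after 1×micro: -1 ⇒ (c0=0, c1=-1)
macro 6: S0 reads c1=-1 → after 1×micro: 0; S1 reads c1=-1 → after 1×micro: -1 ⇒ (c0=0, c1=-1)
macro 7: S0 reads c1=-1 → after 1×micro: 0; S1 reads c1=-1 → after 1×micro: -1 ⇒ (c0=0, c1=-1)
macro 8: S0 reads c1=-1 → after 1×micro: 0; S1 reads c1=-1 → after 1×micro: -1 ⇒ (c0=0, c1=-1)
macro 9: S0 reads c1=-1 → after 1×micro: 0; S1 reads c1=-1 → after 1×micro: -1 ⇒ (c0=0, c1=-1)
macro 10: S0 reads c1=-1 → after 1×micro: 0; S1 reads c1=-1 → after 1×micro: -1 ⇒ (c0=0, c1=-1)

S0 state at macro-step 3 = 1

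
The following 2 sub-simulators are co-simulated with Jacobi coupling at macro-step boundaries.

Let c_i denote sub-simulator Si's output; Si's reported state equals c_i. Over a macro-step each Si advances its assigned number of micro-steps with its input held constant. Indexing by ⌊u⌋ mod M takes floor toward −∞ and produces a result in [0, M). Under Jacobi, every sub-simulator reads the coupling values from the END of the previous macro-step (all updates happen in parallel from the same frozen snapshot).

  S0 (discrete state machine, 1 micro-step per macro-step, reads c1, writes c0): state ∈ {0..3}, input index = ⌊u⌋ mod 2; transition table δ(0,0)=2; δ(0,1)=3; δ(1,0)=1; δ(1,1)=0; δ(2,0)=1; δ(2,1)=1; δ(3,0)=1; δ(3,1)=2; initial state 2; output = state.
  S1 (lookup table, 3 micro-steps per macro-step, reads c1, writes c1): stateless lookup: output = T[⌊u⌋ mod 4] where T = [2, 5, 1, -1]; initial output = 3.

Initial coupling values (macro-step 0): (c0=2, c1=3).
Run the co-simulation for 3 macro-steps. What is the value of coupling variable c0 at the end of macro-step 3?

c0 at macro-step 3 = 3

macro 1: S0 reads c1=3 → after 1×micro: 1; S1 reads c1=3 → after 3×micro: -1 ⇒ (c0=1, c1=-1)
macro 2: S0 reads c1=-1 → after 1×micro: 0; S1 reads c1=-1 → after 3×micro: -1 ⇒ (c0=0, c1=-1)
macro 3: S0 reads c1=-1 → after 1×micro: 3; S1 reads c1=-1 → after 3×micro: -1 ⇒ (c0=3, c1=-1)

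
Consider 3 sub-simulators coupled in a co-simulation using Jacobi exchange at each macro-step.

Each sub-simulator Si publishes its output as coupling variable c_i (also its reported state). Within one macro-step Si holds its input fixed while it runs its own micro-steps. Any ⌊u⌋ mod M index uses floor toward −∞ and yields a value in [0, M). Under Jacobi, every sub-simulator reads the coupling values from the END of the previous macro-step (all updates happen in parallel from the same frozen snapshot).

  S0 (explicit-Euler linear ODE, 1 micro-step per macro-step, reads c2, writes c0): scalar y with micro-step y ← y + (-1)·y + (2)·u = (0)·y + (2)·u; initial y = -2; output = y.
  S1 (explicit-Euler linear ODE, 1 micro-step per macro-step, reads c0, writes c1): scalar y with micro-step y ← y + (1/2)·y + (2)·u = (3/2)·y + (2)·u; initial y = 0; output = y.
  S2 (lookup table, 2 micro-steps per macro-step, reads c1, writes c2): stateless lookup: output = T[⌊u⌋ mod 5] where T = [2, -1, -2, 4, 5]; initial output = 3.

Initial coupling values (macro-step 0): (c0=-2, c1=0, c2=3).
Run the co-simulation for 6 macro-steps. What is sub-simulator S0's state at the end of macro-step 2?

macro 1: S0 reads c2=3 → after 1×micro: 6; S1 reads c0=-2 → after 1×micro: -4; S2 reads c1=0 → after 2×micro: 2 ⇒ (c0=6, c1=-4, c2=2)
macro 2: S0 reads c2=2 → after 1×micro: 4; S1 reads c0=6 → after 1×micro: 6; S2 reads c1=-4 → after 2×micro: -1 ⇒ (c0=4, c1=6, c2=-1)
macro 3: S0 reads c2=-1 → after 1×micro: -2; S1 reads c0=4 → after 1×micro: 17; S2 reads c1=6 → after 2×micro: -1 ⇒ (c0=-2, c1=17, c2=-1)
macro 4: S0 reads c2=-1 → after 1×micro: -2; S1 reads c0=-2 → after 1×micro: 43/2; S2 reads c1=17 → after 2×micro: -2 ⇒ (c0=-2, c1=43/2, c2=-2)
macro 5: S0 reads c2=-2 → after 1×micro: -4; S1 reads c0=-2 → after 1×micro: 113/4; S2 reads c1=43/2 → after 2×micro: -1 ⇒ (c0=-4, c1=113/4, c2=-1)
macro 6: S0 reads c2=-1 → after 1×micro: -2; S1 reads c0=-4 → after 1×micro: 275/8; S2 reads c1=113/4 → after 2×micro: 4 ⇒ (c0=-2, c1=275/8, c2=4)

S0 state at macro-step 2 = 4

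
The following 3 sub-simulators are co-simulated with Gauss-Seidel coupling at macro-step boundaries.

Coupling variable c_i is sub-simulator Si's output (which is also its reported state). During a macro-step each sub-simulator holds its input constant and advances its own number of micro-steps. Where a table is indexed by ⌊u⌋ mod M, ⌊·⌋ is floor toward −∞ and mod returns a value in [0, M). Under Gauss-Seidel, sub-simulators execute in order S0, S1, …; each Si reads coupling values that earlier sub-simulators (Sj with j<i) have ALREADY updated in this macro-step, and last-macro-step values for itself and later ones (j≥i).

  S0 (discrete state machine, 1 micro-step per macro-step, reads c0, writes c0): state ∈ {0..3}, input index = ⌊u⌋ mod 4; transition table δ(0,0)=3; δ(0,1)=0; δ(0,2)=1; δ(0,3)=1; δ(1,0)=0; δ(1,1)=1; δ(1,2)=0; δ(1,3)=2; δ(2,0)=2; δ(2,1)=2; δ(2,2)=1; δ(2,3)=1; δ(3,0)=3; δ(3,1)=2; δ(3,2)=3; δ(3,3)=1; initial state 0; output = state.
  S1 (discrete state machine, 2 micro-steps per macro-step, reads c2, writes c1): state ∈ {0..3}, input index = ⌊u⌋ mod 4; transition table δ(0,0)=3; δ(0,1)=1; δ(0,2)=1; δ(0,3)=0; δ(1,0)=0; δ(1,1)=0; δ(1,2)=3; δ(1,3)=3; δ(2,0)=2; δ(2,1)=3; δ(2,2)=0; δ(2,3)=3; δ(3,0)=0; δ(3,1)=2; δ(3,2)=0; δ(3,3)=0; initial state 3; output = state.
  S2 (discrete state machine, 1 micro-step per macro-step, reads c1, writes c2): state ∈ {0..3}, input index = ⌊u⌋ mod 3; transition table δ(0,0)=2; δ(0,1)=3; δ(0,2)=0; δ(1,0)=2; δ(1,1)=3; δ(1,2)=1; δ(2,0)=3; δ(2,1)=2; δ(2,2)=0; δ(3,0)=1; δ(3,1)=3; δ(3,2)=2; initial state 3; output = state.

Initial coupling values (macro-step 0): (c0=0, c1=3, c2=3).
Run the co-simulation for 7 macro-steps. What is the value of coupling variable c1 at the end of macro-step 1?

macro 1: S0 reads c0=0 → after 1×micro: 3; S1 reads c2=3 → after 2×micro: 0; S2 reads c1=0 → after 1×micro: 1 ⇒ (c0=3, c1=0, c2=1)
macro 2: S0 reads c0=3 → after 1×micro: 1; S1 reads c2=1 → after 2×micro: 0; S2 reads c1=0 → after 1×micro: 2 ⇒ (c0=1, c1=0, c2=2)
macro 3: S0 reads c0=1 → after 1×micro: 1; S1 reads c2=2 → after 2×micro: 3; S2 reads c1=3 → after 1×micro: 3 ⇒ (c0=1, c1=3, c2=3)
macro 4: S0 reads c0=1 → after 1×micro: 1; S1 reads c2=3 → after 2×micro: 0; S2 reads c1=0 → after 1×micro: 1 ⇒ (c0=1, c1=0, c2=1)
macro 5: S0 reads c0=1 → after 1×micro: 1; S1 reads c2=1 → after 2×micro: 0; S2 reads c1=0 → after 1×micro: 2 ⇒ (c0=1, c1=0, c2=2)
macro 6: S0 reads c0=1 → after 1×micro: 1; S1 reads c2=2 → after 2×micro: 3; S2 reads c1=3 → after 1×micro: 3 ⇒ (c0=1, c1=3, c2=3)
macro 7: S0 reads c0=1 → after 1×micro: 1; S1 reads c2=3 → after 2×micro: 0; S2 reads c1=0 → after 1×micro: 1 ⇒ (c0=1, c1=0, c2=1)

c1 at macro-step 1 = 0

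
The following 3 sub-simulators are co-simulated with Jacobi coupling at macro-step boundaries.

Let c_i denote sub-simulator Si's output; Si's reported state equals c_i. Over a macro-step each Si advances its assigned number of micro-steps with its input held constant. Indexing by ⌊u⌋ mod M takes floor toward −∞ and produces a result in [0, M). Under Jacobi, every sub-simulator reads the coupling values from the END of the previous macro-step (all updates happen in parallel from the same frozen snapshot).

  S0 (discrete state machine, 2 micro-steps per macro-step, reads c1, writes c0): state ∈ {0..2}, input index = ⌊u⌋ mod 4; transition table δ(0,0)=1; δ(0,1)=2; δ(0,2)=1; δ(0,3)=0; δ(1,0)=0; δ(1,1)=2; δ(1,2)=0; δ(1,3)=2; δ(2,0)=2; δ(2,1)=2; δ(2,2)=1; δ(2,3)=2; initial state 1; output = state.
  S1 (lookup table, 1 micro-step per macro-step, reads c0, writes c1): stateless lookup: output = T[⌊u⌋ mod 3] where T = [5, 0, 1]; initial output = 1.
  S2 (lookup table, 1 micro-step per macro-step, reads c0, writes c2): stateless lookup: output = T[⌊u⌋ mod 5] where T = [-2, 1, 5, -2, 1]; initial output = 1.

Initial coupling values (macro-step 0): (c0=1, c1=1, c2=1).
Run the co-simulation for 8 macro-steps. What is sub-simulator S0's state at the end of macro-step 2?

macro 1: S0 reads c1=1 → after 2×micro: 2; S1 reads c0=1 → after 1×micro: 0; S2 reads c0=1 → after 1×micro: 1 ⇒ (c0=2, c1=0, c2=1)
macro 2: S0 reads c1=0 → after 2×micro: 2; S1 reads c0=2 → after 1×micro: 1; S2 reads c0=2 → after 1×micro: 5 ⇒ (c0=2, c1=1, c2=5)
macro 3: S0 reads c1=1 → after 2×micro: 2; S1 reads c0=2 → after 1×micro: 1; S2 reads c0=2 → after 1×micro: 5 ⇒ (c0=2, c1=1, c2=5)
macro 4: S0 reads c1=1 → after 2×micro: 2; S1 reads c0=2 → after 1×micro: 1; S2 reads c0=2 → after 1×micro: 5 ⇒ (c0=2, c1=1, c2=5)
macro 5: S0 reads c1=1 → after 2×micro: 2; S1 reads c0=2 → after 1×micro: 1; S2 reads c0=2 → after 1×micro: 5 ⇒ (c0=2, c1=1, c2=5)
macro 6: S0 reads c1=1 → after 2×micro: 2; S1 reads c0=2 → after 1×micro: 1; S2 reads c0=2 → after 1×micro: 5 ⇒ (c0=2, c1=1, c2=5)
macro 7: S0 reads c1=1 → after 2×micro: 2; S1 reads c0=2 → after 1×micro: 1; S2 reads c0=2 → after 1×micro: 5 ⇒ (c0=2, c1=1, c2=5)
macro 8: S0 reads c1=1 → after 2×micro: 2; S1 reads c0=2 → after 1×micro: 1; S2 reads c0=2 → after 1×micro: 5 ⇒ (c0=2, c1=1, c2=5)

S0 state at macro-step 2 = 2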